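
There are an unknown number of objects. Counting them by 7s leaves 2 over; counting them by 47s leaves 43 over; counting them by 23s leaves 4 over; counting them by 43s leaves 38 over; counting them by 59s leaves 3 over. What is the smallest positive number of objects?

4712451

The moduli are pairwise coprime; M = 7·47·23·43·59 = 19197479.
M/7 = 2742497; 2742497 ≡ 2 (mod 7); 2·4 ≡ 1, so inverse 4.
M/47 = 408457; 408457 ≡ 27 (mod 47); 27·7 ≡ 1, so inverse 7.
M/23 = 834673; 834673 ≡ 3 (mod 23); 3·8 ≡ 1, so inverse 8.
M/43 = 446453; 446453 ≡ 27 (mod 43); 27·8 ≡ 1, so inverse 8.
M/59 = 325381; 325381 ≡ 55 (mod 59); 55·44 ≡ 1, so inverse 44.
N ≡ 2·2742497·4 + 43·408457·7 + 4·834673·8 + 38·446453·8 + 3·325381·44 = 350267073.
350267073 mod 19197479 = 4712451.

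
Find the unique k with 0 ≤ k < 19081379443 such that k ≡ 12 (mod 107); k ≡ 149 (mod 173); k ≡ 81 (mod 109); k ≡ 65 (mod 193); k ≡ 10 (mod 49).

The moduli are pairwise coprime; N = 107·173·109·193·49 = 19081379443.
N/107 = 178330649; 178330649 ≡ 62 (mod 107); 62·19 ≡ 1, so inverse 19.
N/173 = 110296991; 110296991 ≡ 149 (mod 173); 149·36 ≡ 1, so inverse 36.
N/109 = 175058527; 175058527 ≡ 58 (mod 109); 58·47 ≡ 1, so inverse 47.
N/193 = 98867251; 98867251 ≡ 106 (mod 193); 106·122 ≡ 1, so inverse 122.
N/49 = 389415907; 389415907 ≡ 20 (mod 49); 20·27 ≡ 1, so inverse 27.
k ≡ 12·178330649·19 + 149·110296991·36 + 81·175058527·47 + 65·98867251·122 + 10·389415907·27 = 2187899855305.
2187899855305 mod 19081379443 = 12622598803.

12622598803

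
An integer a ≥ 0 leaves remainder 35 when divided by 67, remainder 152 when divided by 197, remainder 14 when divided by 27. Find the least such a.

75209

From a ≡ 35 (mod 67) write a = 35 + 67t. Substituting into a ≡ 152 (mod 197) gives 67t ≡ 117 (mod 197), and since 67⁻¹ ≡ 50 (mod 197), t ≡ 137. Hence a ≡ 35 + 67·137 = 9214 (mod 13199).
From a ≡ 9214 (mod 13199) write a = 9214 + 13199t. Substituting into a ≡ 14 (mod 27) gives 13199t ≡ 7 (mod 27), and since 23⁻¹ ≡ 20 (mod 27), t ≡ 5. Hence a ≡ 9214 + 13199·5 = 75209 (mod 356373).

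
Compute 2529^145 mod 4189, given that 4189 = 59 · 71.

Mod 59: 2529 ≡ 51; by Fermat, exponent reduces to 145 mod 58 = 29; 51^29 ≡ 1 (mod 59).
Mod 71: 2529 ≡ 44; by Fermat, exponent reduces to 145 mod 70 = 5; 44^5 ≡ 51 (mod 71).
Combine by CRT: x ≡ 1 (mod 59), x ≡ 51 (mod 71) ⇒ x ≡ 3246 (mod 4189).

3246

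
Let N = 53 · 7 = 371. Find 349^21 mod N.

Mod 53: 349 ≡ 31; 31^21 ≡ 3 (mod 53).
Mod 7: 349 ≡ 6; by Fermat, exponent reduces to 21 mod 6 = 3; 6^3 ≡ 6 (mod 7).
Combine by CRT: x ≡ 3 (mod 53), x ≡ 6 (mod 7) ⇒ x ≡ 321 (mod 371).

321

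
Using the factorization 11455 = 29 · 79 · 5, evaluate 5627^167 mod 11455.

Mod 29: 5627 ≡ 1; by Fermat, exponent reduces to 167 mod 28 = 27; 1^27 ≡ 1 (mod 29).
Mod 79: 5627 ≡ 18; by Fermat, exponent reduces to 167 mod 78 = 11; 18^11 ≡ 10 (mod 79).
Mod 5: 5627 ≡ 2; by Fermat, exponent reduces to 167 mod 4 = 3; 2^3 ≡ 3 (mod 5).
Combine by CRT: x ≡ 1 (mod 29), x ≡ 10 (mod 79), x ≡ 3 (mod 5) ⇒ x ≡ 958 (mod 11455).

958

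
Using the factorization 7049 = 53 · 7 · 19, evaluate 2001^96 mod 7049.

Mod 53: 2001 ≡ 40; by Fermat, exponent reduces to 96 mod 52 = 44; 40^44 ≡ 28 (mod 53).
Mod 7: 2001 ≡ 6; since 6 | 96, by Fermat 6^96 ≡ 1 (mod 7).
Mod 19: 2001 ≡ 6; by Fermat, exponent reduces to 96 mod 18 = 6; 6^6 ≡ 11 (mod 19).
Combine by CRT: x ≡ 28 (mod 53), x ≡ 1 (mod 7), x ≡ 11 (mod 19) ⇒ x ≡ 505 (mod 7049).

505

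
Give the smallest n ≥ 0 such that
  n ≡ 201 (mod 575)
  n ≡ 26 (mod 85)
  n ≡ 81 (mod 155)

gcd(575, 85) = 5 and 5 | (26 − 201), so the pair is consistent; merging gives n ≡ 7676 (mod 9775), where 9775 = lcm(575, 85).
gcd(9775, 155) = 5 and 5 | (81 − 7676), so the pair is consistent; merging gives n ≡ 7676 (mod 303025), where 303025 = lcm(9775, 155).
The solution is unique modulo lcm(575, 85, 155) = 303025.

7676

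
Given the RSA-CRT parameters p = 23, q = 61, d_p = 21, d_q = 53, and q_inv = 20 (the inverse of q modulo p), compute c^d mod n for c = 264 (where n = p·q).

m₁ = c^(d_p) mod p: c ≡ 11 (mod 23), and 11^21 mod 23 = 21.
m₂ = c^(d_q) mod q: c ≡ 20 (mod 61), and 20^53 mod 61 = 9.
h = q_inv·(m₁ − m₂) mod p = 20·(21 − 9) mod 23 = 10.
m = m₂ + h·q = 9 + 10·61 = 619.

619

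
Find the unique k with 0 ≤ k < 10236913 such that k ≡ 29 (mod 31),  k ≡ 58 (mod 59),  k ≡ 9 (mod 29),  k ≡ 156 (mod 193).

The moduli are pairwise coprime; N = 31·59·29·193 = 10236913.
N/31 = 330223; 330223 ≡ 11 (mod 31); 11·17 ≡ 1, so inverse 17.
N/59 = 173507; 173507 ≡ 47 (mod 59); 47·54 ≡ 1, so inverse 54.
N/29 = 352997; 352997 ≡ 9 (mod 29); 9·13 ≡ 1, so inverse 13.
N/193 = 53041; 53041 ≡ 159 (mod 193); 159·17 ≡ 1, so inverse 17.
k ≡ 29·330223·17 + 58·173507·54 + 9·352997·13 + 156·53041·17 = 888189244.
888189244 mod 10236913 = 7814726.

7814726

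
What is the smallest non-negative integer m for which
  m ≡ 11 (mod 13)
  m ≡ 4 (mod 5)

24

Combine the congruences pairwise.
From m ≡ 11 (mod 13) write m = 11 + 13t. Substituting into m ≡ 4 (mod 5) gives 13t ≡ 3 (mod 5), and since 3⁻¹ ≡ 2 (mod 5), t ≡ 1. Hence m ≡ 11 + 13·1 = 24 (mod 65).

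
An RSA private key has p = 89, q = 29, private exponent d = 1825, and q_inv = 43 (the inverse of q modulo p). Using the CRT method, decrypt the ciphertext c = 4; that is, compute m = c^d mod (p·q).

d_p = d mod (p−1) = 1825 mod 88 = 65; d_q = d mod (q−1) = 5.
m₁ = c^(d_p) mod p: c ≡ 4 (mod 89), and 4^65 mod 89 = 67.
m₂ = c^(d_q) mod q: c ≡ 4 (mod 29), and 4^5 mod 29 = 9.
h = q_inv·(m₁ − m₂) mod p = 43·(67 − 9) mod 89 = 2.
m = m₂ + h·q = 9 + 2·29 = 67.

67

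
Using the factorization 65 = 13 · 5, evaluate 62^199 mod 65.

23

Mod 13: 62 ≡ 10; by Fermat, exponent reduces to 199 mod 12 = 7; 10^7 ≡ 10 (mod 13).
Mod 5: 62 ≡ 2; by Fermat, exponent reduces to 199 mod 4 = 3; 2^3 ≡ 3 (mod 5).
Combine by CRT: x ≡ 10 (mod 13), x ≡ 3 (mod 5) ⇒ x ≡ 23 (mod 65).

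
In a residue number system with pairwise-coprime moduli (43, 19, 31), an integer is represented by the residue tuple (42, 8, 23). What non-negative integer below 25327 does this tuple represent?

The moduli are pairwise coprime; N = 43·19·31 = 25327.
N/43 = 589; 589 ≡ 30 (mod 43); 30·33 ≡ 1, so inverse 33.
N/19 = 1333; 1333 ≡ 3 (mod 19); 3·13 ≡ 1, so inverse 13.
N/31 = 817; 817 ≡ 11 (mod 31); 11·17 ≡ 1, so inverse 17.
x ≡ 42·589·33 + 8·1333·13 + 23·817·17 = 1274433.
1274433 mod 25327 = 8083.

8083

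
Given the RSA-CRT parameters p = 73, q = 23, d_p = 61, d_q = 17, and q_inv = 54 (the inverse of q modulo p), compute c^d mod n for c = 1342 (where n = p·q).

m₁ = c^(d_p) mod p: c ≡ 28 (mod 73), and 28^61 mod 73 = 68.
m₂ = c^(d_q) mod q: c ≡ 8 (mod 23), and 8^17 mod 23 = 13.
h = q_inv·(m₁ − m₂) mod p = 54·(68 − 13) mod 73 = 50.
m = m₂ + h·q = 13 + 50·23 = 1163.

1163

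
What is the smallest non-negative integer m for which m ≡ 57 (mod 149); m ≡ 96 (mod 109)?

11977

From m ≡ 57 (mod 149) write m = 57 + 149t. Substituting into m ≡ 96 (mod 109) gives 149t ≡ 39 (mod 109), and since 40⁻¹ ≡ 30 (mod 109), t ≡ 80. Hence m ≡ 57 + 149·80 = 11977 (mod 16241).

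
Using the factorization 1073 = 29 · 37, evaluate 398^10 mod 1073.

120

Mod 29: 398 ≡ 21; 21^10 ≡ 4 (mod 29).
Mod 37: 398 ≡ 28; 28^10 ≡ 9 (mod 37).
Combine by CRT: x ≡ 4 (mod 29), x ≡ 9 (mod 37) ⇒ x ≡ 120 (mod 1073).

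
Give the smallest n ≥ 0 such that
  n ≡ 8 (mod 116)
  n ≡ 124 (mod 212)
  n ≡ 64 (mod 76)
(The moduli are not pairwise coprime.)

104640

Combine the congruences pairwise.
gcd(116, 212) = 4 and 4 | (124 − 8), so the pair is consistent; merging gives n ≡ 124 (mod 6148), where 6148 = lcm(116, 212).
gcd(6148, 76) = 4 and 4 | (64 − 124), so the pair is consistent; merging gives n ≡ 104640 (mod 116812), where 116812 = lcm(6148, 76).
The solution is unique modulo lcm(116, 212, 76) = 116812.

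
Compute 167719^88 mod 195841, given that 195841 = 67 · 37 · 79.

183751

Mod 67: 167719 ≡ 18; by Fermat, exponent reduces to 88 mod 66 = 22; 18^22 ≡ 37 (mod 67).
Mod 37: 167719 ≡ 35; by Fermat, exponent reduces to 88 mod 36 = 16; 35^16 ≡ 9 (mod 37).
Mod 79: 167719 ≡ 2; by Fermat, exponent reduces to 88 mod 78 = 10; 2^10 ≡ 76 (mod 79).
Combine by CRT: x ≡ 37 (mod 67), x ≡ 9 (mod 37), x ≡ 76 (mod 79) ⇒ x ≡ 183751 (mod 195841).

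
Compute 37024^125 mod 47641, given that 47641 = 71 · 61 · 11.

Mod 71: 37024 ≡ 33; by Fermat, exponent reduces to 125 mod 70 = 55; 33^55 ≡ 34 (mod 71).
Mod 61: 37024 ≡ 58; by Fermat, exponent reduces to 125 mod 60 = 5; 58^5 ≡ 1 (mod 61).
Mod 11: 37024 ≡ 9; by Fermat, exponent reduces to 125 mod 10 = 5; 9^5 ≡ 1 (mod 11).
Combine by CRT: x ≡ 34 (mod 71), x ≡ 1 (mod 61), x ≡ 1 (mod 11) ⇒ x ≡ 14092 (mod 47641).

14092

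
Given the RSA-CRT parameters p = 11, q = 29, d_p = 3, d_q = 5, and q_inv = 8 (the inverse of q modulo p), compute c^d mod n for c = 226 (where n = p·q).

315

m₁ = c^(d_p) mod p: c ≡ 6 (mod 11), and 6^3 mod 11 = 7.
m₂ = c^(d_q) mod q: c ≡ 23 (mod 29), and 23^5 mod 29 = 25.
h = q_inv·(m₁ − m₂) mod p = 8·(7 − 25) mod 11 = 10.
m = m₂ + h·q = 25 + 10·29 = 315.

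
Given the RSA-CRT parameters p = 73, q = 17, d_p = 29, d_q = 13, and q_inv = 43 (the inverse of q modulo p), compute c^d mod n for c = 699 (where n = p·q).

m₁ = c^(d_p) mod p: c ≡ 42 (mod 73), and 42^29 mod 73 = 26.
m₂ = c^(d_q) mod q: c ≡ 2 (mod 17), and 2^13 mod 17 = 15.
h = q_inv·(m₁ − m₂) mod p = 43·(26 − 15) mod 73 = 35.
m = m₂ + h·q = 15 + 35·17 = 610.

610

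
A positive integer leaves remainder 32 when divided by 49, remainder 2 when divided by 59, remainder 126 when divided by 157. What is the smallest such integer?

From t ≡ 32 (mod 49) write t = 32 + 49s. Substituting into t ≡ 2 (mod 59) gives 49s ≡ 29 (mod 59), and since 49⁻¹ ≡ 53 (mod 59), s ≡ 3. Hence t ≡ 32 + 49·3 = 179 (mod 2891).
From t ≡ 179 (mod 2891) write t = 179 + 2891s. Substituting into t ≡ 126 (mod 157) gives 2891s ≡ 104 (mod 157), and since 65⁻¹ ≡ 29 (mod 157), s ≡ 33. Hence t ≡ 179 + 2891·33 = 95582 (mod 453887).

95582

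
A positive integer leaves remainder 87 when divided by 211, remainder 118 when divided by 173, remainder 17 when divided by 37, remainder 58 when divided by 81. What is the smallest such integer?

53197618

The moduli are pairwise coprime; N = 211·173·37·81 = 109399491.
N/211 = 518481; 518481 ≡ 54 (mod 211); 54·43 ≡ 1, so inverse 43.
N/173 = 632367; 632367 ≡ 52 (mod 173); 52·10 ≡ 1, so inverse 10.
N/37 = 2956743; 2956743 ≡ 36 (mod 37); 36·36 ≡ 1, so inverse 36.
N/81 = 1350611; 1350611 ≡ 17 (mod 81); 17·62 ≡ 1, so inverse 62.
x ≡ 87·518481·43 + 118·632367·10 + 17·2956743·36 + 58·1350611·62 = 9352154353.
9352154353 mod 109399491 = 53197618.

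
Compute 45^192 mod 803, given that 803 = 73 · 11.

210

Mod 73: 45 ≡ 45; by Fermat, exponent reduces to 192 mod 72 = 48; 45^48 ≡ 64 (mod 73).
Mod 11: 45 ≡ 1; by Fermat, exponent reduces to 192 mod 10 = 2; 1^2 ≡ 1 (mod 11).
Combine by CRT: x ≡ 64 (mod 73), x ≡ 1 (mod 11) ⇒ x ≡ 210 (mod 803).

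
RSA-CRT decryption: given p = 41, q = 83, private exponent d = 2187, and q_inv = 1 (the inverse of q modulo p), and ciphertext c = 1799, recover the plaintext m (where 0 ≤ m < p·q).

1989

d_p = d mod (p−1) = 2187 mod 40 = 27; d_q = d mod (q−1) = 55.
m₁ = c^(d_p) mod p: c ≡ 36 (mod 41), and 36^27 mod 41 = 21.
m₂ = c^(d_q) mod q: c ≡ 56 (mod 83), and 56^55 mod 83 = 80.
h = q_inv·(m₁ − m₂) mod p = 1·(21 − 80) mod 41 = 23.
m = m₂ + h·q = 80 + 23·83 = 1989.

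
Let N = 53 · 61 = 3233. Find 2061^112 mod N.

1477

Mod 53: 2061 ≡ 47; by Fermat, exponent reduces to 112 mod 52 = 8; 47^8 ≡ 46 (mod 53).
Mod 61: 2061 ≡ 48; by Fermat, exponent reduces to 112 mod 60 = 52; 48^52 ≡ 13 (mod 61).
Combine by CRT: x ≡ 46 (mod 53), x ≡ 13 (mod 61) ⇒ x ≡ 1477 (mod 3233).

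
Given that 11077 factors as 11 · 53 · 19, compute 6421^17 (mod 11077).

398

Mod 11: 6421 ≡ 8; by Fermat, exponent reduces to 17 mod 10 = 7; 8^7 ≡ 2 (mod 11).
Mod 53: 6421 ≡ 8; 8^17 ≡ 27 (mod 53).
Mod 19: 6421 ≡ 18; 18^17 ≡ 18 (mod 19).
Combine by CRT: x ≡ 2 (mod 11), x ≡ 27 (mod 53), x ≡ 18 (mod 19) ⇒ x ≡ 398 (mod 11077).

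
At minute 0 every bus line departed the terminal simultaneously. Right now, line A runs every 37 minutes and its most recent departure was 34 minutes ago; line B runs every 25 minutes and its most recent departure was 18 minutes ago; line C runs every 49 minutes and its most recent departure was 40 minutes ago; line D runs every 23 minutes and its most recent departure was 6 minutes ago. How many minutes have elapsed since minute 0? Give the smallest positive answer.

666293

The moduli are pairwise coprime; N = 37·25·49·23 = 1042475.
N/37 = 28175; 28175 ≡ 18 (mod 37); 18·35 ≡ 1, so inverse 35.
N/25 = 41699; 41699 ≡ 24 (mod 25); 24·24 ≡ 1, so inverse 24.
N/49 = 21275; 21275 ≡ 9 (mod 49); 9·11 ≡ 1, so inverse 11.
N/23 = 45325; 45325 ≡ 15 (mod 23); 15·20 ≡ 1, so inverse 20.
t ≡ 34·28175·35 + 18·41699·24 + 40·21275·11 + 6·45325·20 = 66342218.
66342218 mod 1042475 = 666293.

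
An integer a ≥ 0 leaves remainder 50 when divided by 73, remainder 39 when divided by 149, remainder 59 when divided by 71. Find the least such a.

From a ≡ 50 (mod 73) write a = 50 + 73t. Substituting into a ≡ 39 (mod 149) gives 73t ≡ 138 (mod 149), and since 73⁻¹ ≡ 49 (mod 149), t ≡ 57. Hence a ≡ 50 + 73·57 = 4211 (mod 10877).
From a ≡ 4211 (mod 10877) write a = 4211 + 10877t. Substituting into a ≡ 59 (mod 71) gives 10877t ≡ 37 (mod 71), and since 14⁻¹ ≡ 66 (mod 71), t ≡ 28. Hence a ≡ 4211 + 10877·28 = 308767 (mod 772267).

308767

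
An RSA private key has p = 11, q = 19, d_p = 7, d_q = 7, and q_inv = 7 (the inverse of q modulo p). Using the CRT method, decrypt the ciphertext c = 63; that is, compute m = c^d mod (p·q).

m₁ = c^(d_p) mod p: c ≡ 8 (mod 11), and 8^7 mod 11 = 2.
m₂ = c^(d_q) mod q: c ≡ 6 (mod 19), and 6^7 mod 19 = 9.
h = q_inv·(m₁ − m₂) mod p = 7·(2 − 9) mod 11 = 6.
m = m₂ + h·q = 9 + 6·19 = 123.

123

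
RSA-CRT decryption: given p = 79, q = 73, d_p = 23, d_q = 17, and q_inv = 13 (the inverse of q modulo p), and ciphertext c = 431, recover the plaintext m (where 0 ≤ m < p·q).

4543

m₁ = c^(d_p) mod p: c ≡ 36 (mod 79), and 36^23 mod 79 = 40.
m₂ = c^(d_q) mod q: c ≡ 66 (mod 73), and 66^17 mod 73 = 17.
h = q_inv·(m₁ − m₂) mod p = 13·(40 − 17) mod 79 = 62.
m = m₂ + h·q = 17 + 62·73 = 4543.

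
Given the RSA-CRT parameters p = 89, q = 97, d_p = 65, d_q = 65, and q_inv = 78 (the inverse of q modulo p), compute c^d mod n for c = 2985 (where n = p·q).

m₁ = c^(d_p) mod p: c ≡ 48 (mod 89), and 48^65 mod 89 = 3.
m₂ = c^(d_q) mod q: c ≡ 75 (mod 97), and 75^65 mod 97 = 75.
h = q_inv·(m₁ − m₂) mod p = 78·(3 − 75) mod 89 = 80.
m = m₂ + h·q = 75 + 80·97 = 7835.

7835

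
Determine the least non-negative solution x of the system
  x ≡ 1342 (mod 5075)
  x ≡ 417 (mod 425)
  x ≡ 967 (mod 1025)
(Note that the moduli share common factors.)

Combine the congruences pairwise.
gcd(5075, 425) = 25 and 25 | (417 − 1342), so the pair is consistent; merging gives x ≡ 16567 (mod 86275), where 86275 = lcm(5075, 425).
gcd(86275, 1025) = 25 and 25 | (967 − 16567), so the pair is consistent; merging gives x ≡ 2432267 (mod 3537275), where 3537275 = lcm(86275, 1025).
The solution is unique modulo lcm(5075, 425, 1025) = 3537275.

2432267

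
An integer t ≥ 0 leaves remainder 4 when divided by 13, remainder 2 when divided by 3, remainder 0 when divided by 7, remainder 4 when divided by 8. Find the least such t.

The moduli are pairwise coprime; N = 13·3·7·8 = 2184.
N/13 = 168; 168 ≡ 12 (mod 13); 12·12 ≡ 1, so inverse 12.
N/3 = 728; 728 ≡ 2 (mod 3); 2·2 ≡ 1, so inverse 2.
N/7 = 312; 312 ≡ 4 (mod 7); 4·2 ≡ 1, so inverse 2.
N/8 = 273; 273 ≡ 1 (mod 8), inverse 1.
t ≡ 4·168·12 + 2·728·2 + 0·312·2 + 4·273·1 = 12068.
12068 mod 2184 = 1148.

1148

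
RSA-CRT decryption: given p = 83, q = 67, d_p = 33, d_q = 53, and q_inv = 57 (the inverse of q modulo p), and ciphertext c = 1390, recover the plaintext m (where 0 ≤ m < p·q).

m₁ = c^(d_p) mod p: c ≡ 62 (mod 83), and 62^33 mod 83 = 34.
m₂ = c^(d_q) mod q: c ≡ 50 (mod 67), and 50^53 mod 67 = 11.
h = q_inv·(m₁ − m₂) mod p = 57·(34 − 11) mod 83 = 66.
m = m₂ + h·q = 11 + 66·67 = 4433.

4433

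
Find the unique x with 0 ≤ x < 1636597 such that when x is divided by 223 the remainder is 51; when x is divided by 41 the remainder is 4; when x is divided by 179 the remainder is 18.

728369

Combine the congruences pairwise.
From x ≡ 51 (mod 223) write x = 51 + 223t. Substituting into x ≡ 4 (mod 41) gives 223t ≡ 35 (mod 41), and since 18⁻¹ ≡ 16 (mod 41), t ≡ 27. Hence x ≡ 51 + 223·27 = 6072 (mod 9143).
From x ≡ 6072 (mod 9143) write x = 6072 + 9143t. Substituting into x ≡ 18 (mod 179) gives 9143t ≡ 32 (mod 179), and since 14⁻¹ ≡ 64 (mod 179), t ≡ 79. Hence x ≡ 6072 + 9143·79 = 728369 (mod 1636597).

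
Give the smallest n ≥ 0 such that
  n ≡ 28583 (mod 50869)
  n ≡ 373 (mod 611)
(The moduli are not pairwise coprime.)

Combine the congruences pairwise.
gcd(50869, 611) = 13 and 13 | (373 − 28583), so the pair is consistent; merging gives n ≡ 791618 (mod 2390843), where 2390843 = lcm(50869, 611).
The solution is unique modulo lcm(50869, 611) = 2390843.

791618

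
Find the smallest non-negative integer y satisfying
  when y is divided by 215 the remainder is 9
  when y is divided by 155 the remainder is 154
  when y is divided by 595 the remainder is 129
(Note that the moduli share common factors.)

774224

gcd(215, 155) = 5 and 5 | (154 − 9), so the pair is consistent; merging gives y ≡ 1084 (mod 6665), where 6665 = lcm(215, 155).
gcd(6665, 595) = 5 and 5 | (129 − 1084), so the pair is consistent; merging gives y ≡ 774224 (mod 793135), where 793135 = lcm(6665, 595).
The solution is unique modulo lcm(215, 155, 595) = 793135.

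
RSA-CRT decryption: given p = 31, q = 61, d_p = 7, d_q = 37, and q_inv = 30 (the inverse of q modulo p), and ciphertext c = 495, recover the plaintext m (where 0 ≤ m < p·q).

m₁ = c^(d_p) mod p: c ≡ 30 (mod 31), and 30^7 mod 31 = 30.
m₂ = c^(d_q) mod q: c ≡ 7 (mod 61), and 7^37 mod 61 = 18.
h = q_inv·(m₁ − m₂) mod p = 30·(30 − 18) mod 31 = 19.
m = m₂ + h·q = 18 + 19·61 = 1177.

1177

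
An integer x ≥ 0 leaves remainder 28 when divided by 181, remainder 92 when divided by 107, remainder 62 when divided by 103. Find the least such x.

From x ≡ 28 (mod 181) write x = 28 + 181t. Substituting into x ≡ 92 (mod 107) gives 181t ≡ 64 (mod 107), and since 74⁻¹ ≡ 94 (mod 107), t ≡ 24. Hence x ≡ 28 + 181·24 = 4372 (mod 19367).
From x ≡ 4372 (mod 19367) write x = 4372 + 19367t. Substituting into x ≡ 62 (mod 103) gives 19367t ≡ 16 (mod 103), and since 3⁻¹ ≡ 69 (mod 103), t ≡ 74. Hence x ≡ 4372 + 19367·74 = 1437530 (mod 1994801).

1437530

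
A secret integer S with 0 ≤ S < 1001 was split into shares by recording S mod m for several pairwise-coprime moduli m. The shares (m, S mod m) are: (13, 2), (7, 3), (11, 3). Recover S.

Combine the congruences pairwise.
From S ≡ 2 (mod 13) write S = 2 + 13t. Substituting into S ≡ 3 (mod 7) gives 13t ≡ 1 (mod 7), and since 6⁻¹ ≡ 6 (mod 7), t ≡ 6. Hence S ≡ 2 + 13·6 = 80 (mod 91).
From S ≡ 80 (mod 91) write S = 80 + 91t. Substituting into S ≡ 3 (mod 11) gives 91t ≡ 0 (mod 11), and since 3⁻¹ ≡ 4 (mod 11), t ≡ 0. Hence S ≡ 80 + 91·0 = 80 (mod 1001).

80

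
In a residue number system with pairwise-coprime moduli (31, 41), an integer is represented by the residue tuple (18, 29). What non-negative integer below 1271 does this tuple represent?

111

From x ≡ 18 (mod 31) write x = 18 + 31t. Substituting into x ≡ 29 (mod 41) gives 31t ≡ 11 (mod 41), and since 31⁻¹ ≡ 4 (mod 41), t ≡ 3. Hence x ≡ 18 + 31·3 = 111 (mod 1271).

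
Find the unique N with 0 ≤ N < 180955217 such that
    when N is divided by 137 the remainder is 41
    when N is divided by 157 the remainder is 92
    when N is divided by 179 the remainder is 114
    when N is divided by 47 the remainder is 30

Combine the congruences pairwise.
From N ≡ 41 (mod 137) write N = 41 + 137t. Substituting into N ≡ 92 (mod 157) gives 137t ≡ 51 (mod 157), and since 137⁻¹ ≡ 102 (mod 157), t ≡ 21. Hence N ≡ 41 + 137·21 = 2918 (mod 21509).
From N ≡ 2918 (mod 21509) write N = 2918 + 21509t. Substituting into N ≡ 114 (mod 179) gives 21509t ≡ 60 (mod 179), and since 29⁻¹ ≡ 142 (mod 179), t ≡ 107. Hence N ≡ 2918 + 21509·107 = 2304381 (mod 3850111).
From N ≡ 2304381 (mod 3850111) write N = 2304381 + 3850111t. Substituting into N ≡ 30 (mod 47) gives 3850111t ≡ 12 (mod 47), and since 12⁻¹ ≡ 4 (mod 47), t ≡ 1. Hence N ≡ 2304381 + 3850111·1 = 6154492 (mod 180955217).

6154492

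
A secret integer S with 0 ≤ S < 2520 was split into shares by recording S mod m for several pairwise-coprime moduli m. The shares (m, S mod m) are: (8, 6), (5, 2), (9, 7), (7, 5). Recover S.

The moduli are pairwise coprime; N = 8·5·9·7 = 2520.
N/8 = 315; 315 ≡ 3 (mod 8); 3·3 ≡ 1, so inverse 3.
N/5 = 504; 504 ≡ 4 (mod 5); 4·4 ≡ 1, so inverse 4.
N/9 = 280; 280 ≡ 1 (mod 9), inverse 1.
N/7 = 360; 360 ≡ 3 (mod 7); 3·5 ≡ 1, so inverse 5.
S ≡ 6·315·3 + 2·504·4 + 7·280·1 + 5·360·5 = 20662.
20662 mod 2520 = 502.

502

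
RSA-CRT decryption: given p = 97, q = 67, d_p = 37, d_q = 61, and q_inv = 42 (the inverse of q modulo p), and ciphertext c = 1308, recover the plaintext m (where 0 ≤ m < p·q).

m₁ = c^(d_p) mod p: c ≡ 47 (mod 97), and 47^37 mod 97 = 50.
m₂ = c^(d_q) mod q: c ≡ 35 (mod 67), and 35^61 mod 67 = 55.
h = q_inv·(m₁ − m₂) mod p = 42·(50 − 55) mod 97 = 81.
m = m₂ + h·q = 55 + 81·67 = 5482.

5482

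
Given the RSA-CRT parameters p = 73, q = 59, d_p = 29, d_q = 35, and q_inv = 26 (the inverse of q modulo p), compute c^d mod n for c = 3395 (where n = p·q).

3778

m₁ = c^(d_p) mod p: c ≡ 37 (mod 73), and 37^29 mod 73 = 55.
m₂ = c^(d_q) mod q: c ≡ 32 (mod 59), and 32^35 mod 59 = 2.
h = q_inv·(m₁ − m₂) mod p = 26·(55 − 2) mod 73 = 64.
m = m₂ + h·q = 2 + 64·59 = 3778.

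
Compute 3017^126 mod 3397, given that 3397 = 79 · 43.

Mod 79: 3017 ≡ 15; by Fermat, exponent reduces to 126 mod 78 = 48; 15^48 ≡ 62 (mod 79).
Mod 43: 3017 ≡ 7; since 42 | 126, by Fermat 7^126 ≡ 1 (mod 43).
Combine by CRT: x ≡ 62 (mod 79), x ≡ 1 (mod 43) ⇒ x ≡ 1721 (mod 3397).

1721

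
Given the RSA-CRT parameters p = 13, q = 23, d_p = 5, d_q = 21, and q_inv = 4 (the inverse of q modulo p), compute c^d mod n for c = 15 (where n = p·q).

227

m₁ = c^(d_p) mod p: c ≡ 2 (mod 13), and 2^5 mod 13 = 6.
m₂ = c^(d_q) mod q: c ≡ 15 (mod 23), and 15^21 mod 23 = 20.
h = q_inv·(m₁ − m₂) mod p = 4·(6 − 20) mod 13 = 9.
m = m₂ + h·q = 20 + 9·23 = 227.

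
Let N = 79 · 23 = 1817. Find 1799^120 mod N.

1803

Mod 79: 1799 ≡ 61; by Fermat, exponent reduces to 120 mod 78 = 42; 61^42 ≡ 65 (mod 79).
Mod 23: 1799 ≡ 5; by Fermat, exponent reduces to 120 mod 22 = 10; 5^10 ≡ 9 (mod 23).
Combine by CRT: x ≡ 65 (mod 79), x ≡ 9 (mod 23) ⇒ x ≡ 1803 (mod 1817).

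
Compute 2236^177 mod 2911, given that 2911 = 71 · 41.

Mod 71: 2236 ≡ 35; by Fermat, exponent reduces to 177 mod 70 = 37; 35^37 ≡ 53 (mod 71).
Mod 41: 2236 ≡ 22; by Fermat, exponent reduces to 177 mod 40 = 17; 22^17 ≡ 24 (mod 41).
Combine by CRT: x ≡ 53 (mod 71), x ≡ 24 (mod 41) ⇒ x ≡ 1828 (mod 2911).

1828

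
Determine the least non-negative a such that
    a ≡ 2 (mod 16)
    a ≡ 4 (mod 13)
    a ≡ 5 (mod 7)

From a ≡ 2 (mod 16) write a = 2 + 16t. Substituting into a ≡ 4 (mod 13) gives 16t ≡ 2 (mod 13), and since 3⁻¹ ≡ 9 (mod 13), t ≡ 5. Hence a ≡ 2 + 16·5 = 82 (mod 208).
From a ≡ 82 (mod 208) write a = 82 + 208t. Substituting into a ≡ 5 (mod 7) gives 208t ≡ 0 (mod 7), and since 5⁻¹ ≡ 3 (mod 7), t ≡ 0. Hence a ≡ 82 + 208·0 = 82 (mod 1456).

82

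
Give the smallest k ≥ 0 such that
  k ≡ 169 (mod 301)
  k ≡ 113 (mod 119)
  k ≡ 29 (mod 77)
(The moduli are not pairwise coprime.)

gcd(301, 119) = 7 and 7 | (113 − 169), so the pair is consistent; merging gives k ≡ 470 (mod 5117), where 5117 = lcm(301, 119).
gcd(5117, 77) = 7 and 7 | (29 − 470), so the pair is consistent; merging gives k ≡ 26055 (mod 56287), where 56287 = lcm(5117, 77).
The solution is unique modulo lcm(301, 119, 77) = 56287.

26055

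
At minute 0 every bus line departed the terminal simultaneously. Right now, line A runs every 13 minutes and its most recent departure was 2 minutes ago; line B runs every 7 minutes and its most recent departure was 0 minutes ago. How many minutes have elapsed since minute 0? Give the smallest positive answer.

28

From t ≡ 2 (mod 13) write t = 2 + 13s. Substituting into t ≡ 0 (mod 7) gives 13s ≡ 5 (mod 7), and since 6⁻¹ ≡ 6 (mod 7), s ≡ 2. Hence t ≡ 2 + 13·2 = 28 (mod 91).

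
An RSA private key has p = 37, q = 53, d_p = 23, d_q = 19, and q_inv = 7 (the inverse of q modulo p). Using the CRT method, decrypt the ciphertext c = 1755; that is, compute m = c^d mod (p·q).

514

m₁ = c^(d_p) mod p: c ≡ 16 (mod 37), and 16^23 mod 37 = 33.
m₂ = c^(d_q) mod q: c ≡ 6 (mod 53), and 6^19 mod 53 = 37.
h = q_inv·(m₁ − m₂) mod p = 7·(33 − 37) mod 37 = 9.
m = m₂ + h·q = 37 + 9·53 = 514.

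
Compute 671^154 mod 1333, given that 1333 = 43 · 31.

Mod 43: 671 ≡ 26; by Fermat, exponent reduces to 154 mod 42 = 28; 26^28 ≡ 36 (mod 43).
Mod 31: 671 ≡ 20; by Fermat, exponent reduces to 154 mod 30 = 4; 20^4 ≡ 9 (mod 31).
Combine by CRT: x ≡ 36 (mod 43), x ≡ 9 (mod 31) ⇒ x ≡ 939 (mod 1333).

939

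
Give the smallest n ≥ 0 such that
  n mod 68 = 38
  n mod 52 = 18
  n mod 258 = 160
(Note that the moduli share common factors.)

78850

gcd(68, 52) = 4 and 4 | (18 − 38), so the pair is consistent; merging gives n ≡ 174 (mod 884), where 884 = lcm(68, 52).
gcd(884, 258) = 2 and 2 | (160 − 174), so the pair is consistent; merging gives n ≡ 78850 (mod 114036), where 114036 = lcm(884, 258).
The solution is unique modulo lcm(68, 52, 258) = 114036.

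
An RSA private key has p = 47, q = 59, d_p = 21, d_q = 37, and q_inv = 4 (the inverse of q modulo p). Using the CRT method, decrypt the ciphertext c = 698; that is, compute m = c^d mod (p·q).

1903

m₁ = c^(d_p) mod p: c ≡ 40 (mod 47), and 40^21 mod 47 = 23.
m₂ = c^(d_q) mod q: c ≡ 49 (mod 59), and 49^37 mod 59 = 15.
h = q_inv·(m₁ − m₂) mod p = 4·(23 − 15) mod 47 = 32.
m = m₂ + h·q = 15 + 32·59 = 1903.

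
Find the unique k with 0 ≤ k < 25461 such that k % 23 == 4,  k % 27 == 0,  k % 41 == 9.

The moduli are pairwise coprime; N = 23·27·41 = 25461.
N/23 = 1107; 1107 ≡ 3 (mod 23); 3·8 ≡ 1, so inverse 8.
N/27 = 943; 943 ≡ 25 (mod 27); 25·13 ≡ 1, so inverse 13.
N/41 = 621; 621 ≡ 6 (mod 41); 6·7 ≡ 1, so inverse 7.
k ≡ 4·1107·8 + 0·943·13 + 9·621·7 = 74547.
74547 mod 25461 = 23625.

23625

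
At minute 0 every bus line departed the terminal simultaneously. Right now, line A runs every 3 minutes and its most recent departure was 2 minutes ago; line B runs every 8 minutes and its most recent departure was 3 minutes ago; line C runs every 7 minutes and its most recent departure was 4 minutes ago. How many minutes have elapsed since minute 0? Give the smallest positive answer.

The moduli are pairwise coprime; N = 3·8·7 = 168.
N/3 = 56; 56 ≡ 2 (mod 3); 2·2 ≡ 1, so inverse 2.
N/8 = 21; 21 ≡ 5 (mod 8); 5·5 ≡ 1, so inverse 5.
N/7 = 24; 24 ≡ 3 (mod 7); 3·5 ≡ 1, so inverse 5.
t ≡ 2·56·2 + 3·21·5 + 4·24·5 = 1019.
1019 mod 168 = 11.

11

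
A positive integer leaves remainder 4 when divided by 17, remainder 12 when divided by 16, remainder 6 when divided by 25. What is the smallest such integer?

From k ≡ 4 (mod 17) write k = 4 + 17t. Substituting into k ≡ 12 (mod 16) gives 17t ≡ 8 (mod 16), and since 1⁻¹ ≡ 1 (mod 16), t ≡ 8. Hence k ≡ 4 + 17·8 = 140 (mod 272).
From k ≡ 140 (mod 272) write k = 140 + 272t. Substituting into k ≡ 6 (mod 25) gives 272t ≡ 16 (mod 25), and since 22⁻¹ ≡ 8 (mod 25), t ≡ 3. Hence k ≡ 140 + 272·3 = 956 (mod 6800).

956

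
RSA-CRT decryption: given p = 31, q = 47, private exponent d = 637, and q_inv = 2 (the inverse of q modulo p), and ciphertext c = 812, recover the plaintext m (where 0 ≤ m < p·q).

d_p = d mod (p−1) = 637 mod 30 = 7; d_q = d mod (q−1) = 39.
m₁ = c^(d_p) mod p: c ≡ 6 (mod 31), and 6^7 mod 31 = 6.
m₂ = c^(d_q) mod q: c ≡ 13 (mod 47), and 13^39 mod 47 = 41.
h = q_inv·(m₁ − m₂) mod p = 2·(6 − 41) mod 31 = 23.
m = m₂ + h·q = 41 + 23·47 = 1122.

1122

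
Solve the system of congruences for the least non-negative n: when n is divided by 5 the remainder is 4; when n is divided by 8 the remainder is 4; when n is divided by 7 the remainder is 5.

The moduli are pairwise coprime; M = 5·8·7 = 280.
M/5 = 56; 56 ≡ 1 (mod 5), inverse 1.
M/8 = 35; 35 ≡ 3 (mod 8); 3·3 ≡ 1, so inverse 3.
M/7 = 40; 40 ≡ 5 (mod 7); 5·3 ≡ 1, so inverse 3.
n ≡ 4·56·1 + 4·35·3 + 5·40·3 = 1244.
1244 mod 280 = 124.

124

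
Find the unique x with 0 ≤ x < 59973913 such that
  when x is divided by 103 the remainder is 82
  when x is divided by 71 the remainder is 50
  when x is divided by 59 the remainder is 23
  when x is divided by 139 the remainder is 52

46203513

The moduli are pairwise coprime; N = 103·71·59·139 = 59973913.
N/103 = 582271; 582271 ≡ 12 (mod 103); 12·43 ≡ 1, so inverse 43.
N/71 = 844703; 844703 ≡ 16 (mod 71); 16·40 ≡ 1, so inverse 40.
N/59 = 1016507; 1016507 ≡ 55 (mod 59); 55·44 ≡ 1, so inverse 44.
N/139 = 431467; 431467 ≡ 11 (mod 139); 11·38 ≡ 1, so inverse 38.
x ≡ 82·582271·43 + 50·844703·40 + 23·1016507·44 + 52·431467·38 = 5623777422.
5623777422 mod 59973913 = 46203513.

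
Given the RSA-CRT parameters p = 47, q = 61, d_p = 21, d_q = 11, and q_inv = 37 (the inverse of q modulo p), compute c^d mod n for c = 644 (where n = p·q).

m₁ = c^(d_p) mod p: c ≡ 33 (mod 47), and 33^21 mod 47 = 41.
m₂ = c^(d_q) mod q: c ≡ 34 (mod 61), and 34^11 mod 61 = 34.
h = q_inv·(m₁ − m₂) mod p = 37·(41 − 34) mod 47 = 24.
m = m₂ + h·q = 34 + 24·61 = 1498.

1498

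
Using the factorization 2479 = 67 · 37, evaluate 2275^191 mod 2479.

Mod 67: 2275 ≡ 64; by Fermat, exponent reduces to 191 mod 66 = 59; 64^59 ≡ 14 (mod 67).
Mod 37: 2275 ≡ 18; by Fermat, exponent reduces to 191 mod 36 = 11; 18^11 ≡ 17 (mod 37).
Combine by CRT: x ≡ 14 (mod 67), x ≡ 17 (mod 37) ⇒ x ≡ 1756 (mod 2479).

1756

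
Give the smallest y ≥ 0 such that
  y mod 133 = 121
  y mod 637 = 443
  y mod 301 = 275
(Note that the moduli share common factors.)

gcd(133, 637) = 7 and 7 | (443 − 121), so the pair is consistent; merging gives y ≡ 1717 (mod 12103), where 12103 = lcm(133, 637).
gcd(12103, 301) = 7 and 7 | (275 − 1717), so the pair is consistent; merging gives y ≡ 13820 (mod 520429), where 520429 = lcm(12103, 301).
The solution is unique modulo lcm(133, 637, 301) = 520429.

13820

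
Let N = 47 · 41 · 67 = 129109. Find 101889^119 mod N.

55832

Mod 47: 101889 ≡ 40; by Fermat, exponent reduces to 119 mod 46 = 27; 40^27 ≡ 43 (mod 47).
Mod 41: 101889 ≡ 4; by Fermat, exponent reduces to 119 mod 40 = 39; 4^39 ≡ 31 (mod 41).
Mod 67: 101889 ≡ 49; by Fermat, exponent reduces to 119 mod 66 = 53; 49^53 ≡ 21 (mod 67).
Combine by CRT: x ≡ 43 (mod 47), x ≡ 31 (mod 41), x ≡ 21 (mod 67) ⇒ x ≡ 55832 (mod 129109).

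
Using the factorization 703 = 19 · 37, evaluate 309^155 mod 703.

Mod 19: 309 ≡ 5; by Fermat, exponent reduces to 155 mod 18 = 11; 5^11 ≡ 6 (mod 19).
Mod 37: 309 ≡ 13; by Fermat, exponent reduces to 155 mod 36 = 11; 13^11 ≡ 15 (mod 37).
Combine by CRT: x ≡ 6 (mod 19), x ≡ 15 (mod 37) ⇒ x ≡ 348 (mod 703).

348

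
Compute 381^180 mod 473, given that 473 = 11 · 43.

1

Mod 11: 381 ≡ 7; since 10 | 180, by Fermat 7^180 ≡ 1 (mod 11).
Mod 43: 381 ≡ 37; by Fermat, exponent reduces to 180 mod 42 = 12; 37^12 ≡ 1 (mod 43).
Combine by CRT: x ≡ 1 (mod 11), x ≡ 1 (mod 43) ⇒ x ≡ 1 (mod 473).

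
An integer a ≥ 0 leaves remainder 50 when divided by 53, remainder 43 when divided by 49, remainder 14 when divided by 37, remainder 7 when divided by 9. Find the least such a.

From a ≡ 50 (mod 53) write a = 50 + 53t. Substituting into a ≡ 43 (mod 49) gives 53t ≡ 42 (mod 49), and since 4⁻¹ ≡ 37 (mod 49), t ≡ 35. Hence a ≡ 50 + 53·35 = 1905 (mod 2597).
From a ≡ 1905 (mod 2597) write a = 1905 + 2597t. Substituting into a ≡ 14 (mod 37) gives 2597t ≡ 33 (mod 37), and since 7⁻¹ ≡ 16 (mod 37), t ≡ 10. Hence a ≡ 1905 + 2597·10 = 27875 (mod 96089).
From a ≡ 27875 (mod 96089) write a = 27875 + 96089t. Substituting into a ≡ 7 (mod 9) gives 96089t ≡ 5 (mod 9), and since 5⁻¹ ≡ 2 (mod 9), t ≡ 1. Hence a ≡ 27875 + 96089·1 = 123964 (mod 864801).

123964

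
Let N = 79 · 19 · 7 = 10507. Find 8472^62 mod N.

Mod 79: 8472 ≡ 19; 19^62 ≡ 13 (mod 79).
Mod 19: 8472 ≡ 17; by Fermat, exponent reduces to 62 mod 18 = 8; 17^8 ≡ 9 (mod 19).
Mod 7: 8472 ≡ 2; by Fermat, exponent reduces to 62 mod 6 = 2; 2^2 ≡ 4 (mod 7).
Combine by CRT: x ≡ 13 (mod 79), x ≡ 9 (mod 19), x ≡ 4 (mod 7) ⇒ x ≡ 4911 (mod 10507).

4911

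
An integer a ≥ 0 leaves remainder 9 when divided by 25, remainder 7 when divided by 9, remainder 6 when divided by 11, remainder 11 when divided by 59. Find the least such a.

10159

The moduli are pairwise coprime; N = 25·9·11·59 = 146025.
N/25 = 5841; 5841 ≡ 16 (mod 25); 16·11 ≡ 1, so inverse 11.
N/9 = 16225; 16225 ≡ 7 (mod 9); 7·4 ≡ 1, so inverse 4.
N/11 = 13275; 13275 ≡ 9 (mod 11); 9·5 ≡ 1, so inverse 5.
N/59 = 2475; 2475 ≡ 56 (mod 59); 56·39 ≡ 1, so inverse 39.
a ≡ 9·5841·11 + 7·16225·4 + 6·13275·5 + 11·2475·39 = 2492584.
2492584 mod 146025 = 10159.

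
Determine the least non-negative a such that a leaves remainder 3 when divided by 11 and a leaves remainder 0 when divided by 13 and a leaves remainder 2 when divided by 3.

377

The moduli are pairwise coprime; N = 11·13·3 = 429.
N/11 = 39; 39 ≡ 6 (mod 11); 6·2 ≡ 1, so inverse 2.
N/13 = 33; 33 ≡ 7 (mod 13); 7·2 ≡ 1, so inverse 2.
N/3 = 143; 143 ≡ 2 (mod 3); 2·2 ≡ 1, so inverse 2.
a ≡ 3·39·2 + 0·33·2 + 2·143·2 = 806.
806 mod 429 = 377.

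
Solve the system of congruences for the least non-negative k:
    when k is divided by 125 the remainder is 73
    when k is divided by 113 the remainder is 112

From k ≡ 73 (mod 125) write k = 73 + 125t. Substituting into k ≡ 112 (mod 113) gives 125t ≡ 39 (mod 113), and since 12⁻¹ ≡ 66 (mod 113), t ≡ 88. Hence k ≡ 73 + 125·88 = 11073 (mod 14125).

11073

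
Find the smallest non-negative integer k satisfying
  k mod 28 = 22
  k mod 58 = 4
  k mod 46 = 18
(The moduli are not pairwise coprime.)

2962

Combine the congruences pairwise.
gcd(28, 58) = 2 and 2 | (4 − 22), so the pair is consistent; merging gives k ≡ 526 (mod 812), where 812 = lcm(28, 58).
gcd(812, 46) = 2 and 2 | (18 − 526), so the pair is consistent; merging gives k ≡ 2962 (mod 18676), where 18676 = lcm(812, 46).
The solution is unique modulo lcm(28, 58, 46) = 18676.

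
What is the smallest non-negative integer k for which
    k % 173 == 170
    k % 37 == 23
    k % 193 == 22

909631

Combine the congruences pairwise.
From k ≡ 170 (mod 173) write k = 170 + 173t. Substituting into k ≡ 23 (mod 37) gives 173t ≡ 1 (mod 37), and since 25⁻¹ ≡ 3 (mod 37), t ≡ 3. Hence k ≡ 170 + 173·3 = 689 (mod 6401).
From k ≡ 689 (mod 6401) write k = 689 + 6401t. Substituting into k ≡ 22 (mod 193) gives 6401t ≡ 105 (mod 193), and since 32⁻¹ ≡ 187 (mod 193), t ≡ 142. Hence k ≡ 689 + 6401·142 = 909631 (mod 1235393).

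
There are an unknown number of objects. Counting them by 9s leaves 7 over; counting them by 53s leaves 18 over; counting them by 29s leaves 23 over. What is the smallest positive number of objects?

The moduli are pairwise coprime; M = 9·53·29 = 13833.
M/9 = 1537; 1537 ≡ 7 (mod 9); 7·4 ≡ 1, so inverse 4.
M/53 = 261; 261 ≡ 49 (mod 53); 49·13 ≡ 1, so inverse 13.
M/29 = 477; 477 ≡ 13 (mod 29); 13·9 ≡ 1, so inverse 9.
N ≡ 7·1537·4 + 18·261·13 + 23·477·9 = 202849.
202849 mod 13833 = 9187.

9187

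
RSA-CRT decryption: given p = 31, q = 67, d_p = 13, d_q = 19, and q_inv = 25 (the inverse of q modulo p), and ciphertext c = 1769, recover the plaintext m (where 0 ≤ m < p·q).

1465

m₁ = c^(d_p) mod p: c ≡ 2 (mod 31), and 2^13 mod 31 = 8.
m₂ = c^(d_q) mod q: c ≡ 27 (mod 67), and 27^19 mod 67 = 58.
h = q_inv·(m₁ − m₂) mod p = 25·(8 − 58) mod 31 = 21.
m = m₂ + h·q = 58 + 21·67 = 1465.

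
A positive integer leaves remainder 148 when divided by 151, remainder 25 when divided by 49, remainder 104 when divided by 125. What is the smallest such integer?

The moduli are pairwise coprime; N = 151·49·125 = 924875.
N/151 = 6125; 6125 ≡ 85 (mod 151); 85·16 ≡ 1, so inverse 16.
N/49 = 18875; 18875 ≡ 10 (mod 49); 10·5 ≡ 1, so inverse 5.
N/125 = 7399; 7399 ≡ 24 (mod 125); 24·99 ≡ 1, so inverse 99.
x ≡ 148·6125·16 + 25·18875·5 + 104·7399·99 = 93043479.
93043479 mod 924875 = 555979.

555979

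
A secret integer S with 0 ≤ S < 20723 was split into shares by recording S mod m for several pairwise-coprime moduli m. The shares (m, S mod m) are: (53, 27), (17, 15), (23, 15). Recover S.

From S ≡ 27 (mod 53) write S = 27 + 53t. Substituting into S ≡ 15 (mod 17) gives 53t ≡ 5 (mod 17), and since 2⁻¹ ≡ 9 (mod 17), t ≡ 11. Hence S ≡ 27 + 53·11 = 610 (mod 901).
From S ≡ 610 (mod 901) write S = 610 + 901t. Substituting into S ≡ 15 (mod 23) gives 901t ≡ 3 (mod 23), and since 4⁻¹ ≡ 6 (mod 23), t ≡ 18. Hence S ≡ 610 + 901·18 = 16828 (mod 20723).

16828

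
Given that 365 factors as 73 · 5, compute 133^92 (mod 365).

36

Mod 73: 133 ≡ 60; by Fermat, exponent reduces to 92 mod 72 = 20; 60^20 ≡ 36 (mod 73).
Mod 5: 133 ≡ 3; since 4 | 92, by Fermat 3^92 ≡ 1 (mod 5).
Combine by CRT: x ≡ 36 (mod 73), x ≡ 1 (mod 5) ⇒ x ≡ 36 (mod 365).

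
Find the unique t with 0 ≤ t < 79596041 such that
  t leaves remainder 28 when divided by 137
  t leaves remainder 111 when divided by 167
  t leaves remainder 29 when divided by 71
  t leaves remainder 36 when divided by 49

The moduli are pairwise coprime; N = 137·167·71·49 = 79596041.
N/137 = 580993; 580993 ≡ 113 (mod 137); 113·97 ≡ 1, so inverse 97.
N/167 = 476623; 476623 ≡ 5 (mod 167); 5·67 ≡ 1, so inverse 67.
N/71 = 1121071; 1121071 ≡ 52 (mod 71); 52·56 ≡ 1, so inverse 56.
N/49 = 1624409; 1624409 ≡ 10 (mod 49); 10·5 ≡ 1, so inverse 5.
t ≡ 28·580993·97 + 111·476623·67 + 29·1121071·56 + 36·1624409·5 = 7235635163.
7235635163 mod 79596041 = 71991473.

71991473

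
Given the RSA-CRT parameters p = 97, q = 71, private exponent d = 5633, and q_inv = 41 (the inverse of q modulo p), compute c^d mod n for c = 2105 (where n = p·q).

d_p = d mod (p−1) = 5633 mod 96 = 65; d_q = d mod (q−1) = 33.
m₁ = c^(d_p) mod p: c ≡ 68 (mod 97), and 68^65 mod 97 = 74.
m₂ = c^(d_q) mod q: c ≡ 46 (mod 71), and 46^33 mod 71 = 66.
h = q_inv·(m₁ − m₂) mod p = 41·(74 − 66) mod 97 = 37.
m = m₂ + h·q = 66 + 37·71 = 2693.

2693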